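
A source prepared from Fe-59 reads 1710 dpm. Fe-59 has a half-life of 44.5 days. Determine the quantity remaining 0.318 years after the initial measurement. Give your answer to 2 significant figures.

Convert the elapsed time: 0.318 years = 116.07 days.
Number of half-lives: n = 116.07/44.5 ≈ 2.6083.
Remaining = 1710 × (1/2)^2.6083 = 1710 × 0.16399 ≈ 280.42 dpm.

280 dpm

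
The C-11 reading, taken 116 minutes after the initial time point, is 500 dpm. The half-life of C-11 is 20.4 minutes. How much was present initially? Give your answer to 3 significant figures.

Number of half-lives elapsed: n = 116/20.4 ≈ 5.6863.
A₀ = A × 2^n = 500 × 2^5.6863 = 500 × 51.492 ≈ 25746 dpm.

25700 dpm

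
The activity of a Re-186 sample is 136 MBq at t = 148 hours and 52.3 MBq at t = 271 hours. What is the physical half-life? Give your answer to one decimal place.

89.2 hours

Over Δt = 271 − 148 = 123 hours, the level fell by a factor of 136/52.3 ≈ 2.6004.
n = log₂(2.6004) ≈ 1.3787 half-lives, so t½ = 123/1.3787 ≈ 89.213 hours.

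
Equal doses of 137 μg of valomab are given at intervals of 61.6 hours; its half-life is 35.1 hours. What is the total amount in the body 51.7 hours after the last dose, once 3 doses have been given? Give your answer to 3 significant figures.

The 3 doses were given 174.9, 113.3, 51.7 hours ago.
Total = 137·(1/2)^(174.9/35.1) + 137·(1/2)^(113.3/35.1) + 137·(1/2)^(51.7/35.1)
      = 4.3323 + 14.622 + 49.354 ≈ 68.309 μg.

68.3 μg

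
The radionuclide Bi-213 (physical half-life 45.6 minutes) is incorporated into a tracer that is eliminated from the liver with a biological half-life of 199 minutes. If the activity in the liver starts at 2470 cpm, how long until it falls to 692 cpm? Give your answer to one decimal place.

1/t_eff = 1/t_phys + 1/t_biol = 1/45.6 + 1/199 = 0.026955 per minute.
t_eff = 45.6 × 199 / (45.6 + 199) ≈ 37.099 minutes.
n = log₂(2470/692) ≈ 1.8357; t = 1.8357 × 37.099 ≈ 68.101 minutes.

68.1 minutes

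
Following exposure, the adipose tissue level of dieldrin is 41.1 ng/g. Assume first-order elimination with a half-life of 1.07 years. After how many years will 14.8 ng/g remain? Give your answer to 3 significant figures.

Fraction remaining = 14.8/41.1 ≈ 0.3601.
n = log₂(41.1/14.8) = ln(2.777)/ln 2 ≈ 1.4735 half-lives.
t = n × t½ = 1.4735 × 1.07 ≈ 1.5767 years.

1.58 years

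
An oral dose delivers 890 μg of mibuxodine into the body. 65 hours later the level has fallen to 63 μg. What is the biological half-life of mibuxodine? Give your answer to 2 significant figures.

A/A₀ = 63/890 ≈ 0.070787.
n = log₂(14.127) ≈ 3.8204 half-lives elapsed in 65 hours.
t½ = 65/3.8204 ≈ 17.014 hours.

17 hours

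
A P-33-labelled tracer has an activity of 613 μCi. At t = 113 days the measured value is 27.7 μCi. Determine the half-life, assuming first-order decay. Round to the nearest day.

25 days

A/A₀ = 27.7/613 ≈ 0.045188.
n = log₂(22.13) ≈ 4.4679 half-lives elapsed in 113 days.
t½ = 113/4.4679 ≈ 25.291 days.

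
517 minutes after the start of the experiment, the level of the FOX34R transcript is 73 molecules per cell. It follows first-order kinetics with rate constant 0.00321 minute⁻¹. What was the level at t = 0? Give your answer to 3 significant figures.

384 molecules per cell

t½ = ln 2 / k = 0.69315 / 0.00321 ≈ 215.93 minutes.
Number of half-lives elapsed: n = 517/215.93 ≈ 2.3943.
A₀ = A × 2^n = 73 × 2^2.3943 = 73 × 5.257 ≈ 383.76 molecules per cell.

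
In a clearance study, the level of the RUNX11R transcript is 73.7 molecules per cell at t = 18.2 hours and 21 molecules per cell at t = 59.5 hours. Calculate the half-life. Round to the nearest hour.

23 hours

Over Δt = 59.5 − 18.2 = 41.3 hours, the level fell by a factor of 73.7/21 ≈ 3.5095.
n = log₂(3.5095) ≈ 1.8113 half-lives, so t½ = 41.3/1.8113 ≈ 22.802 hours.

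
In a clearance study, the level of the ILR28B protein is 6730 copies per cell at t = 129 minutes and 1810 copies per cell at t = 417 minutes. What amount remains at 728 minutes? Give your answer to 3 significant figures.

Over Δt = 417 − 129 = 288 minutes, the level fell by a factor of 6730/1810 ≈ 3.7182.
n = log₂(3.7182) ≈ 1.8946 half-lives, so t½ = 288/1.8946 ≈ 152.01 minutes.
From t = 417 to t = 728: 1810 × (1/2)^((728−417)/152.01) ≈ 438.32 copies per cell.

438 copies per cell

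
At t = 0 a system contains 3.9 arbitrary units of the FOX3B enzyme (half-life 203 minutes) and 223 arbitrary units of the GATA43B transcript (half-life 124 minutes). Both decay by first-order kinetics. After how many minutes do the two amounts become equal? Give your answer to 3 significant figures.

1860 minutes

Set 3.9·(1/2)^(t/203) = 223·(1/2)^(t/124).
Taking log₂: log₂(3.9/223) = t·(1/203 − 1/124).
log₂(0.017489) = -5.8374; 1/203 − 1/124 = -0.0031384.
t = -5.8374 / -0.0031384 ≈ 1860 minutes.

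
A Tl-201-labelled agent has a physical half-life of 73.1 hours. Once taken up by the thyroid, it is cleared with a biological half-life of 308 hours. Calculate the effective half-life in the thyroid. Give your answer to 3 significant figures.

59.1 hours

1/t_eff = 1/t_phys + 1/t_biol = 1/73.1 + 1/308 = 0.016927 per hour.
t_eff = 73.1 × 308 / (73.1 + 308) ≈ 59.078 hours.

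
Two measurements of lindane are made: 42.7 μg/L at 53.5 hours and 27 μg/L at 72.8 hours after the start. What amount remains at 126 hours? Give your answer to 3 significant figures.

7.63 μg/L

Over Δt = 72.8 − 53.5 = 19.3 hours, the level fell by a factor of 42.7/27 ≈ 1.5815.
n = log₂(1.5815) ≈ 0.66128 half-lives, so t½ = 19.3/0.66128 ≈ 29.186 hours.
From t = 72.8 to t = 126: 27 × (1/2)^((126−72.8)/29.186) ≈ 7.6322 μg/L.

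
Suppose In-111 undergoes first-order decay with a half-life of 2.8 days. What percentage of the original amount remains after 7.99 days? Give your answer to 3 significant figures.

13.8%

n = 7.99/2.8 ≈ 2.8536 half-lives.
Fraction remaining = (1/2)^2.8536 ≈ 0.13835, i.e. 13.835%.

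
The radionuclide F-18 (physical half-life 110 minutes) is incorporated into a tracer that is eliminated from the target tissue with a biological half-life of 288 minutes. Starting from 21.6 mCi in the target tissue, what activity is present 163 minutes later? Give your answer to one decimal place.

5.2 mCi

1/t_eff = 1/t_phys + 1/t_biol = 1/110 + 1/288 = 0.012563 per minute.
t_eff = 110 × 288 / (110 + 288) ≈ 79.598 minutes.
Remaining = 21.6 × (1/2)^(163/79.598) = 21.6 × (1/2)^2.0478 ≈ 5.2241 mCi.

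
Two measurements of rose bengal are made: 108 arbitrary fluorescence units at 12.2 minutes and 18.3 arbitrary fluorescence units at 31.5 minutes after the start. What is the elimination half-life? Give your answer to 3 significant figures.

Over Δt = 31.5 − 12.2 = 19.3 minutes, the level fell by a factor of 108/18.3 ≈ 5.9016.
n = log₂(5.9016) ≈ 2.5611 half-lives, so t½ = 19.3/2.5611 ≈ 7.5358 minutes.

7.54 minutes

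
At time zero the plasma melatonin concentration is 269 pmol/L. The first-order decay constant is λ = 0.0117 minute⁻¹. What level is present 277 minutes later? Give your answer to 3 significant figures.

t½ = ln 2 / λ = 0.69315 / 0.0117 ≈ 59.243 minutes.
Number of half-lives: n = 277/59.243 ≈ 4.6756.
Remaining = 269 × (1/2)^4.6756 = 269 × 0.039129 ≈ 10.526 pmol/L.

10.5 pmol/L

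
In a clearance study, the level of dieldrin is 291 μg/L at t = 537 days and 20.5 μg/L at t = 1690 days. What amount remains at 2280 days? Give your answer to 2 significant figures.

Over Δt = 1690 − 537 = 1153 days, the level fell by a factor of 291/20.5 ≈ 14.195.
n = log₂(14.195) ≈ 3.8273 half-lives, so t½ = 1153/3.8273 ≈ 301.25 days.
From t = 1690 to t = 2280: 20.5 × (1/2)^((2280−1690)/301.25) ≈ 5.2747 μg/L.

5.3 μg/L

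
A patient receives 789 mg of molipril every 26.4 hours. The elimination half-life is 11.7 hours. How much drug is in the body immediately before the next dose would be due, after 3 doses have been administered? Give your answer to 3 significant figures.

The 3 doses were given 79.2, 52.8, 26.4 hours ago.
Total = 789·(1/2)^(79.2/11.7) + 789·(1/2)^(52.8/11.7) + 789·(1/2)^(26.4/11.7)
      = 7.2333 + 34.561 + 165.13 ≈ 206.93 mg.

207 mg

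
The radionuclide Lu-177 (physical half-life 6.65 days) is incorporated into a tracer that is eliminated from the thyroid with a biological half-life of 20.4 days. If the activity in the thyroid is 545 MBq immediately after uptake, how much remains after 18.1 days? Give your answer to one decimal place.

44.7 MBq

1/t_eff = 1/t_phys + 1/t_biol = 1/6.65 + 1/20.4 = 0.1994 per day.
t_eff = 6.65 × 20.4 / (6.65 + 20.4) ≈ 5.0152 days.
Remaining = 545 × (1/2)^(18.1/5.0152) = 545 × (1/2)^3.6091 ≈ 44.664 MBq.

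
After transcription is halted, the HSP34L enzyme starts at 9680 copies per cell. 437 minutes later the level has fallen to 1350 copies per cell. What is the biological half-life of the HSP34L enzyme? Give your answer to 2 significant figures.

A/A₀ = 1350/9680 ≈ 0.13946.
n = log₂(7.1704) ≈ 2.842 half-lives elapsed in 437 minutes.
t½ = 437/2.842 ≈ 153.76 minutes.

150 minutes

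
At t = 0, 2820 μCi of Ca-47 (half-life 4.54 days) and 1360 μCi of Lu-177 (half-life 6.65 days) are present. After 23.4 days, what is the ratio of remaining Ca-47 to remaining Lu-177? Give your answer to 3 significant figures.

0.667

Ca-47: 2820 × (1/2)^(23.4/4.54) = 2820 × (1/2)^5.1542 ≈ 79.193 μCi.
Lu-177: 1360 × (1/2)^(23.4/6.65) = 1360 × (1/2)^3.5188 ≈ 118.65 μCi.
Ratio ≈ 79.193 / 118.65 ≈ 0.66744.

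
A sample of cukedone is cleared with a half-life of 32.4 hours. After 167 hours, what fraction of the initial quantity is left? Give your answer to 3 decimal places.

0.028

n = 167/32.4 ≈ 5.1543 half-lives.
Fraction remaining = (1/2)^5.1543 ≈ 0.02808.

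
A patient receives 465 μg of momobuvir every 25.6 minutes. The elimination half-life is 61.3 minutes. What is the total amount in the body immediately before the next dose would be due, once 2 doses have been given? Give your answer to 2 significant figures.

610 μg

The 2 doses were given 51.2, 25.6 minutes ago.
Total = 465·(1/2)^(51.2/61.3) + 465·(1/2)^(25.6/61.3)
      = 260.63 + 348.13 ≈ 608.76 μg.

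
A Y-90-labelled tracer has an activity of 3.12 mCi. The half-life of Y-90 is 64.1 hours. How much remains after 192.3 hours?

Elapsed time is 3 half-lives (192.3/64.1).
Each half-life halves the amount: 3.12 × (1/2)^3 = 3.12/8 = 0.39 mCi.

0.39 mCi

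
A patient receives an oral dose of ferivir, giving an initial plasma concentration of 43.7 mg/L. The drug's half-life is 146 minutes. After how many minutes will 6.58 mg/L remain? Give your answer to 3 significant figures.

399 minutes

Fraction remaining = 6.58/43.7 ≈ 0.15057.
n = log₂(43.7/6.58) = ln(6.6413)/ln 2 ≈ 2.7315 half-lives.
t = n × t½ = 2.7315 × 146 ≈ 398.8 minutes.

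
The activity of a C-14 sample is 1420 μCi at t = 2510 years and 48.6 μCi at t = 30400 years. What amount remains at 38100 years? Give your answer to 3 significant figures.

19.1 μCi

Over Δt = 30400 − 2510 = 27890 years, the level fell by a factor of 1420/48.6 ≈ 29.218.
n = log₂(29.218) ≈ 4.8688 half-lives, so t½ = 27890/4.8688 ≈ 5728.3 years.
From t = 30400 to t = 38100: 48.6 × (1/2)^((38100−30400)/5728.3) ≈ 19.142 μCi.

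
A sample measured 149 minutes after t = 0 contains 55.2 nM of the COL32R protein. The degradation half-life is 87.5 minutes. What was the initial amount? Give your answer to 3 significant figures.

180 nM

Number of half-lives elapsed: n = 149/87.5 ≈ 1.7029.
A₀ = A × 2^n = 55.2 × 2^1.7029 = 55.2 × 3.2555 ≈ 179.7 nM.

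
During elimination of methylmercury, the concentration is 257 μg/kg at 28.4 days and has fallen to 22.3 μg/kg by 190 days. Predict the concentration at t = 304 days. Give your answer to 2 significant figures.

4.0 μg/kg

Over Δt = 190 − 28.4 = 161.6 days, the level fell by a factor of 257/22.3 ≈ 11.525.
n = log₂(11.525) ≈ 3.5267 half-lives, so t½ = 161.6/3.5267 ≈ 45.822 days.
From t = 190 to t = 304: 22.3 × (1/2)^((304−190)/45.822) ≈ 3.9754 μg/kg.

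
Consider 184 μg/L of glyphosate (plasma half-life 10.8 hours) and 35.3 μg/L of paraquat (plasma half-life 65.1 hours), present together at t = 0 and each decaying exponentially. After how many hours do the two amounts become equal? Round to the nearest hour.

Set 184·(1/2)^(t/10.8) = 35.3·(1/2)^(t/65.1).
Taking log₂: log₂(184/35.3) = t·(1/10.8 − 1/65.1).
log₂(5.2125) = 2.382; 1/10.8 − 1/65.1 = 0.077232.
t = 2.382 / 0.077232 ≈ 30.842 hours.

31 hours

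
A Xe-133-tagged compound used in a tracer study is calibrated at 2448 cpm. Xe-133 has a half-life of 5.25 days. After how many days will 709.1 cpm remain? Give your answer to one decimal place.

9.4 days

Fraction remaining = 709.1/2448 ≈ 0.28967.
n = log₂(2448/709.1) = ln(3.4523)/ln 2 ≈ 1.7875 half-lives.
t = n × t½ = 1.7875 × 5.25 ≈ 9.3846 days.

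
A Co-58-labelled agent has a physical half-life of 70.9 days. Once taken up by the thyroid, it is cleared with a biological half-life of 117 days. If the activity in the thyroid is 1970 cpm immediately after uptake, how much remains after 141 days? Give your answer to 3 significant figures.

1/t_eff = 1/t_phys + 1/t_biol = 1/70.9 + 1/117 = 0.022651 per day.
t_eff = 70.9 × 117 / (70.9 + 117) ≈ 44.147 days.
Remaining = 1970 × (1/2)^(141/44.147) = 1970 × (1/2)^3.1938 ≈ 215.29 cpm.

215 cpm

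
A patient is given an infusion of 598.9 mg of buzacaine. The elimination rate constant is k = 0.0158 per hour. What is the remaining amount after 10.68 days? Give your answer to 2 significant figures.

t½ = ln 2 / k = 0.69315 / 0.0158 ≈ 43.87 hours.
Convert the elapsed time: 10.68 days = 256.32 hours.
Number of half-lives: n = 256.32/43.87 ≈ 5.8427.
Remaining = 598.9 × (1/2)^5.8427 = 598.9 × 0.017425 ≈ 10.436 mg.

10 mg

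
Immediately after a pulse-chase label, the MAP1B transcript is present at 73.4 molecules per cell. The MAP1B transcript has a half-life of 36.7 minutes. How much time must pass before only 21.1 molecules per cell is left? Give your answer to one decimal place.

66.0 minutes

Fraction remaining = 21.1/73.4 ≈ 0.28747.
n = log₂(73.4/21.1) = ln(3.4787)/ln 2 ≈ 1.7985 half-lives.
t = n × t½ = 1.7985 × 36.7 ≈ 66.006 minutes.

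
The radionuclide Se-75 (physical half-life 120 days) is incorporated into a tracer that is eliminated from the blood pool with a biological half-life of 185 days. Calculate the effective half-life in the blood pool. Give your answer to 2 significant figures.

73 days

1/t_eff = 1/t_phys + 1/t_biol = 1/120 + 1/185 = 0.013739 per day.
t_eff = 120 × 185 / (120 + 185) ≈ 72.787 days.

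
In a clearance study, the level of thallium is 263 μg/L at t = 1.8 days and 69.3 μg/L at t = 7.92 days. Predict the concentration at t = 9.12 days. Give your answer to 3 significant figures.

53.4 μg/L

Over Δt = 7.92 − 1.8 = 6.12 days, the level fell by a factor of 263/69.3 ≈ 3.7951.
n = log₂(3.7951) ≈ 1.9241 half-lives, so t½ = 6.12/1.9241 ≈ 3.1806 days.
From t = 7.92 to t = 9.12: 69.3 × (1/2)^((9.12−7.92)/3.1806) ≈ 53.353 μg/L.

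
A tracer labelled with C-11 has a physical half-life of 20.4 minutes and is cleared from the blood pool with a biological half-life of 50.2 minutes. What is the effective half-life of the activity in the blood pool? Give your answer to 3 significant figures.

1/t_eff = 1/t_phys + 1/t_biol = 1/20.4 + 1/50.2 = 0.06894 per minute.
t_eff = 20.4 × 50.2 / (20.4 + 50.2) ≈ 14.505 minutes.

14.5 minutes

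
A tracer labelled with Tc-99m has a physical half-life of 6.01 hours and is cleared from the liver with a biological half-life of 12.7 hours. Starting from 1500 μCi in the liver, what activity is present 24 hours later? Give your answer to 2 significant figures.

25 μCi

1/t_eff = 1/t_phys + 1/t_biol = 1/6.01 + 1/12.7 = 0.24513 per hour.
t_eff = 6.01 × 12.7 / (6.01 + 12.7) ≈ 4.0795 hours.
Remaining = 1500 × (1/2)^(24/4.0795) = 1500 × (1/2)^5.8831 ≈ 25.416 μCi.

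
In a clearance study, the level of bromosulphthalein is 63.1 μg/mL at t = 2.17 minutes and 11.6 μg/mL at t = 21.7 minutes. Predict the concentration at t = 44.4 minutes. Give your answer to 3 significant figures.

1.62 μg/mL

Over Δt = 21.7 − 2.17 = 19.53 minutes, the level fell by a factor of 63.1/11.6 ≈ 5.4397.
n = log₂(5.4397) ≈ 2.4435 half-lives, so t½ = 19.53/2.4435 ≈ 7.9926 minutes.
From t = 21.7 to t = 44.4: 11.6 × (1/2)^((44.4−21.7)/7.9926) ≈ 1.6199 μg/mL.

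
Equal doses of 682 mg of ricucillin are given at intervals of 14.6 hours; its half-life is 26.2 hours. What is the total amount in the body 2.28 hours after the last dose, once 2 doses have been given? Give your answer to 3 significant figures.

The 2 doses were given 16.88, 2.28 hours ago.
Total = 682·(1/2)^(16.88/26.2) + 682·(1/2)^(2.28/26.2)
      = 436.35 + 642.08 ≈ 1078.4 mg.

1080 mg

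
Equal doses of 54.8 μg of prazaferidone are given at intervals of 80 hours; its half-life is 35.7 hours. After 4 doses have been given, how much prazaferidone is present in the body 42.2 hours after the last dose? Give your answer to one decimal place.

The 4 doses were given 282.2, 202.2, 122.2, 42.2 hours ago.
Total = 54.8·(1/2)^(282.2/35.7) + 54.8·(1/2)^(202.2/35.7) + 54.8·(1/2)^(122.2/35.7) + 54.8·(1/2)^(42.2/35.7)
      = 0.22867 + 1.0809 + 5.1093 + 24.151 ≈ 30.57 μg.

30.6 μg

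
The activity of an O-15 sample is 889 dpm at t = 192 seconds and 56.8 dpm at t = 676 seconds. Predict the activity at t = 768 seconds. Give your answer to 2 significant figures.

34 dpm

Over Δt = 676 − 192 = 484 seconds, the level fell by a factor of 889/56.8 ≈ 15.651.
n = log₂(15.651) ≈ 3.9682 half-lives, so t½ = 484/3.9682 ≈ 121.97 seconds.
From t = 676 to t = 768: 56.8 × (1/2)^((768−676)/121.97) ≈ 33.673 dpm.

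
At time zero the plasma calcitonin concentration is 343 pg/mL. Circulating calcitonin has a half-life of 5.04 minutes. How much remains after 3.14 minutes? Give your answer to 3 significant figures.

Number of half-lives: n = 3.14/5.04 ≈ 0.62302.
Remaining = 343 × (1/2)^0.62302 = 343 × 0.64931 ≈ 222.71 pg/mL.

223 pg/mL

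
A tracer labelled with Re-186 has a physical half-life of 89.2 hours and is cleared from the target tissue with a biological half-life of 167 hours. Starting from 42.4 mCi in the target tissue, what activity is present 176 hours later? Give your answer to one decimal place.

5.2 mCi

1/t_eff = 1/t_phys + 1/t_biol = 1/89.2 + 1/167 = 0.017199 per hour.
t_eff = 89.2 × 167 / (89.2 + 167) ≈ 58.144 hours.
Remaining = 42.4 × (1/2)^(176/58.144) = 42.4 × (1/2)^3.027 ≈ 5.2018 mCi.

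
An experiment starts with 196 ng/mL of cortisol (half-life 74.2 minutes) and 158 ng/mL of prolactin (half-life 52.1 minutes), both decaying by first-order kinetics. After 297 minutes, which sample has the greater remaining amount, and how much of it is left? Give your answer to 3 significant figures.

cortisol, 12.2 ng/mL

cortisol: 196 × (1/2)^4.0027 ≈ 12.227 ng/mL.
prolactin: 158 × (1/2)^5.7006 ≈ 3.0382 ng/mL.
Cortisol has more remaining, at ≈ 12.227 ng/mL.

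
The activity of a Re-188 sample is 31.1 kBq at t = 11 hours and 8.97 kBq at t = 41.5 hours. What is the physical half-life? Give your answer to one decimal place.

17.0 hours

Over Δt = 41.5 − 11 = 30.5 hours, the level fell by a factor of 31.1/8.97 ≈ 3.4671.
n = log₂(3.4671) ≈ 1.7937 half-lives, so t½ = 30.5/1.7937 ≈ 17.004 hours.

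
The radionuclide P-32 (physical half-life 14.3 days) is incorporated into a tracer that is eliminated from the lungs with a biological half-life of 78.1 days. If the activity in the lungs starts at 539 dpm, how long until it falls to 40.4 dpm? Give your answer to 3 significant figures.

45.2 days

1/t_eff = 1/t_phys + 1/t_biol = 1/14.3 + 1/78.1 = 0.082734 per day.
t_eff = 14.3 × 78.1 / (14.3 + 78.1) ≈ 12.087 days.
n = log₂(539/40.4) ≈ 3.7379; t = 3.7379 × 12.087 ≈ 45.179 days.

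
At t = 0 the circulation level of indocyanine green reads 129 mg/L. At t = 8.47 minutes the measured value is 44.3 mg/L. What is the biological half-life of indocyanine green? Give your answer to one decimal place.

A/A₀ = 44.3/129 ≈ 0.34341.
n = log₂(2.912) ≈ 1.542 half-lives elapsed in 8.47 minutes.
t½ = 8.47/1.542 ≈ 5.4929 minutes.

5.5 minutes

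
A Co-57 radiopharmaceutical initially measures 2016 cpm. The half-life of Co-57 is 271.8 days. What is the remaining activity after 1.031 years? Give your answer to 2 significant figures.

Convert the elapsed time: 1.031 years = 376.315 days.
Number of half-lives: n = 376.315/271.8 ≈ 1.3845.
Remaining = 2016 × (1/2)^1.3845 = 2016 × 0.38301 ≈ 772.16 cpm.

770 cpm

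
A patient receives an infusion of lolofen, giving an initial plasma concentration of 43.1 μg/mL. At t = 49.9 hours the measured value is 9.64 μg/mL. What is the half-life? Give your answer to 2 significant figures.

23 hours

A/A₀ = 9.64/43.1 ≈ 0.22367.
n = log₂(4.471) ≈ 2.1606 half-lives elapsed in 49.9 hours.
t½ = 49.9/2.1606 ≈ 23.096 hours.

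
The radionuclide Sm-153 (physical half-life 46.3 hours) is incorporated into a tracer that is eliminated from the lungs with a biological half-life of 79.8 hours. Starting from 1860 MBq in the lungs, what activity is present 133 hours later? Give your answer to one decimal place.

1/t_eff = 1/t_phys + 1/t_biol = 1/46.3 + 1/79.8 = 0.03413 per hour.
t_eff = 46.3 × 79.8 / (46.3 + 79.8) ≈ 29.3 hours.
Remaining = 1860 × (1/2)^(133/29.3) = 1860 × (1/2)^4.5392 ≈ 79.996 MBq.

80.0 MBq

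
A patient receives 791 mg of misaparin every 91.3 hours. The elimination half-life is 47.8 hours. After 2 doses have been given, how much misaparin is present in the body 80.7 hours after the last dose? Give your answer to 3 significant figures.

311 mg

The 2 doses were given 172, 80.7 hours ago.
Total = 791·(1/2)^(172/47.8) + 791·(1/2)^(80.7/47.8)
      = 65.309 + 245.44 ≈ 310.75 mg.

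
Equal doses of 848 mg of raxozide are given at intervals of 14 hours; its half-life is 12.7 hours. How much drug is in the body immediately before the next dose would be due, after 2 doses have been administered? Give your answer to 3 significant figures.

579 mg

The 2 doses were given 28, 14 hours ago.
Total = 848·(1/2)^(28/12.7) + 848·(1/2)^(14/12.7)
      = 183.95 + 394.96 ≈ 578.91 mg.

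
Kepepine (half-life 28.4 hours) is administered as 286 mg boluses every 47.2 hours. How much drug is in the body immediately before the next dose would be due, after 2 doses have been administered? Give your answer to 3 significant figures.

119 mg

The 2 doses were given 94.4, 47.2 hours ago.
Total = 286·(1/2)^(94.4/28.4) + 286·(1/2)^(47.2/28.4)
      = 28.56 + 90.378 ≈ 118.94 mg.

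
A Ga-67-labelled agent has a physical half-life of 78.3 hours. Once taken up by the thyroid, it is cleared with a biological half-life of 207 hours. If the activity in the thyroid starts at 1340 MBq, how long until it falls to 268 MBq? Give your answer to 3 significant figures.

132 hours

1/t_eff = 1/t_phys + 1/t_biol = 1/78.3 + 1/207 = 0.017602 per hour.
t_eff = 78.3 × 207 / (78.3 + 207) ≈ 56.811 hours.
n = log₂(1340/268) ≈ 2.3219; t = 2.3219 × 56.811 ≈ 131.91 hours.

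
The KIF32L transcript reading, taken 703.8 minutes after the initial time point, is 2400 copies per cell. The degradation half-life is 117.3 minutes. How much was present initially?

Number of half-lives elapsed: n = 703.8/117.3 ≈ 6.
A₀ = A × 2^n = 2400 × 2^6 = 2400 × 64 ≈ 153600 copies per cell.

153600 copies per cell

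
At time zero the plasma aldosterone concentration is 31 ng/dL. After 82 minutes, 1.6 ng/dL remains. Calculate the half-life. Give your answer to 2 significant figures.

19 minutes

A/A₀ = 1.6/31 ≈ 0.051613.
n = log₂(19.375) ≈ 4.2761 half-lives elapsed in 82 minutes.
t½ = 82/4.2761 ≈ 19.176 minutes.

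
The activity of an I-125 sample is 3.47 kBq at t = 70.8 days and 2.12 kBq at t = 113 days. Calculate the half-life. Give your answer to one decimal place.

Over Δt = 113 − 70.8 = 42.2 days, the level fell by a factor of 3.47/2.12 ≈ 1.6368.
n = log₂(1.6368) ≈ 0.71087 half-lives, so t½ = 42.2/0.71087 ≈ 59.364 days.

59.4 days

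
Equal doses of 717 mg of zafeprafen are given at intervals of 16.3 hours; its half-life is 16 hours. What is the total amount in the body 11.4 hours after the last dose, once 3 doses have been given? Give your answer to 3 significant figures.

760 mg

The 3 doses were given 44, 27.7, 11.4 hours ago.
Total = 717·(1/2)^(44/16) + 717·(1/2)^(27.7/16) + 717·(1/2)^(11.4/16)
      = 106.58 + 215.95 + 437.56 ≈ 760.09 mg.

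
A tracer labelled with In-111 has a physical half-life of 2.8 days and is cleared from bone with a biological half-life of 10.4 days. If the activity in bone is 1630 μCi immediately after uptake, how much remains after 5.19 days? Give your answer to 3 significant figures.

319 μCi

1/t_eff = 1/t_phys + 1/t_biol = 1/2.8 + 1/10.4 = 0.4533 per day.
t_eff = 2.8 × 10.4 / (2.8 + 10.4) ≈ 2.2061 days.
Remaining = 1630 × (1/2)^(5.19/2.2061) = 1630 × (1/2)^2.3526 ≈ 319.14 μCi.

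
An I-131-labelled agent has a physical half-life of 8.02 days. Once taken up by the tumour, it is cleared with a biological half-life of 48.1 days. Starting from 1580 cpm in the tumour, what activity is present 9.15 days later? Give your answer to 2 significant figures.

1/t_eff = 1/t_phys + 1/t_biol = 1/8.02 + 1/48.1 = 0.14548 per day.
t_eff = 8.02 × 48.1 / (8.02 + 48.1) ≈ 6.8739 days.
Remaining = 1580 × (1/2)^(9.15/6.8739) = 1580 × (1/2)^1.3311 ≈ 627.98 cpm.

630 cpm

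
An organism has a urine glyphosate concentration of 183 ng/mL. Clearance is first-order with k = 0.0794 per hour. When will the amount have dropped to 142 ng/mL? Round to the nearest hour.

t½ = ln 2 / k = 0.69315 / 0.0794 ≈ 8.7298 hours.
Fraction remaining = 142/183 ≈ 0.77596.
n = log₂(183/142) = ln(1.2887)/ln 2 ≈ 0.36595 half-lives.
t = n × t½ = 0.36595 × 8.7298 ≈ 3.1947 hours.

3 hours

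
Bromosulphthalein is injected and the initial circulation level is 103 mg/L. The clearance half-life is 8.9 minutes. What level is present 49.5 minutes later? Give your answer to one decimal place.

2.2 mg/L

Number of half-lives: n = 49.5/8.9 ≈ 5.5618.
Remaining = 103 × (1/2)^5.5618 = 103 × 0.021171 ≈ 2.1806 mg/L.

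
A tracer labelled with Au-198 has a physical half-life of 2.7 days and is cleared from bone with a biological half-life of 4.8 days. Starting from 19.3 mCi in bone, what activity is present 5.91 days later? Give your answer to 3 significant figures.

1.80 mCi

1/t_eff = 1/t_phys + 1/t_biol = 1/2.7 + 1/4.8 = 0.5787 per day.
t_eff = 2.7 × 4.8 / (2.7 + 4.8) ≈ 1.728 days.
Remaining = 19.3 × (1/2)^(5.91/1.728) = 19.3 × (1/2)^3.4201 ≈ 1.803 mCi.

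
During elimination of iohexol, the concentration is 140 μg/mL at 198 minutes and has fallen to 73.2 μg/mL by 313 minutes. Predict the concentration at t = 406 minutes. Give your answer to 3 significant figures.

43.3 μg/mL

Over Δt = 313 − 198 = 115 minutes, the level fell by a factor of 140/73.2 ≈ 1.9126.
n = log₂(1.9126) ≈ 0.93551 half-lives, so t½ = 115/0.93551 ≈ 122.93 minutes.
From t = 313 to t = 406: 73.2 × (1/2)^((406−313)/122.93) ≈ 43.328 μg/mL.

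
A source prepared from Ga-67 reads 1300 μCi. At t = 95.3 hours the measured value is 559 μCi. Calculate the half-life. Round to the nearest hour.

A/A₀ = 559/1300 ≈ 0.43.
n = log₂(2.3256) ≈ 1.2176 half-lives elapsed in 95.3 hours.
t½ = 95.3/1.2176 ≈ 78.269 hours.

78 hours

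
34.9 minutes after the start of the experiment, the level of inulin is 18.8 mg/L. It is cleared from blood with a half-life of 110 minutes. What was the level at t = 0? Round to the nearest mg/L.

Number of half-lives elapsed: n = 34.9/110 ≈ 0.31727.
A₀ = A × 2^n = 18.8 × 2^0.31727 = 18.8 × 1.246 ≈ 23.424 mg/L.

23 mg/L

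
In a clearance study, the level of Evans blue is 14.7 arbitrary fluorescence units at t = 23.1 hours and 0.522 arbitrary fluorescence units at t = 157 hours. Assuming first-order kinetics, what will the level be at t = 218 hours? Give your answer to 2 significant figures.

Over Δt = 157 − 23.1 = 133.9 hours, the level fell by a factor of 14.7/0.522 ≈ 28.161.
n = log₂(28.161) ≈ 4.8156 half-lives, so t½ = 133.9/4.8156 ≈ 27.805 hours.
From t = 157 to t = 218: 0.522 × (1/2)^((218−157)/27.805) ≈ 0.11409 arbitrary fluorescence units.

0.11 arbitrary fluorescence units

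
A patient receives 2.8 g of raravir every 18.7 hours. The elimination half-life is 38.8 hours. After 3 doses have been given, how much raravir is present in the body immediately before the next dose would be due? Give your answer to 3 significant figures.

The 3 doses were given 56.1, 37.4, 18.7 hours ago.
Total = 2.8·(1/2)^(56.1/38.8) + 2.8·(1/2)^(37.4/38.8) + 2.8·(1/2)^(18.7/38.8)
      = 1.0278 + 1.4355 + 2.0048 ≈ 4.4681 g.

4.47 g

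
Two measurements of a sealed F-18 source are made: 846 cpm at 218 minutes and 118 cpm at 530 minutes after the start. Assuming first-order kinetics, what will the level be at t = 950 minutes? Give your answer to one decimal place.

Over Δt = 530 − 218 = 312 minutes, the level fell by a factor of 846/118 ≈ 7.1695.
n = log₂(7.1695) ≈ 2.8419 half-lives, so t½ = 312/2.8419 ≈ 109.79 minutes.
From t = 530 to t = 950: 118 × (1/2)^((950−530)/109.79) ≈ 8.3227 cpm.

8.3 cpm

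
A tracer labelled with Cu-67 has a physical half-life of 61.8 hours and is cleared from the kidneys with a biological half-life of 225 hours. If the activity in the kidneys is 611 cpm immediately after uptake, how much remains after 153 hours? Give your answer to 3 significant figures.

1/t_eff = 1/t_phys + 1/t_biol = 1/61.8 + 1/225 = 0.020626 per hour.
t_eff = 61.8 × 225 / (61.8 + 225) ≈ 48.483 hours.
Remaining = 611 × (1/2)^(153/48.483) = 611 × (1/2)^3.1557 ≈ 68.56 cpm.

68.6 cpm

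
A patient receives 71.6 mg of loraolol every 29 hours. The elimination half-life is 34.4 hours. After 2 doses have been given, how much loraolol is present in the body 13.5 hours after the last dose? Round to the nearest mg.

The 2 doses were given 42.5, 13.5 hours ago.
Total = 71.6·(1/2)^(42.5/34.4) + 71.6·(1/2)^(13.5/34.4)
      = 30.409 + 54.548 ≈ 84.957 mg.

85 mg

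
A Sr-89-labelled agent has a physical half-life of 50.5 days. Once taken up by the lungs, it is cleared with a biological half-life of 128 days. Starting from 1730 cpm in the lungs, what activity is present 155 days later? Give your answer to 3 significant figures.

89.0 cpm

1/t_eff = 1/t_phys + 1/t_biol = 1/50.5 + 1/128 = 0.027614 per day.
t_eff = 50.5 × 128 / (50.5 + 128) ≈ 36.213 days.
Remaining = 1730 × (1/2)^(155/36.213) = 1730 × (1/2)^4.2802 ≈ 89.036 cpm.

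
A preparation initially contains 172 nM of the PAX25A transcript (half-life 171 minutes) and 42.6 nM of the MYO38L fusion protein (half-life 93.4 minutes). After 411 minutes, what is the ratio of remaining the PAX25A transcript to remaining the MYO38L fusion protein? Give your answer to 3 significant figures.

16.1

PAX25A transcript: 172 × (1/2)^(411/171) = 172 × (1/2)^2.4035 ≈ 32.509 nM.
MYO38L fusion protein: 42.6 × (1/2)^(411/93.4) = 42.6 × (1/2)^4.4004 ≈ 2.0172 nM.
Ratio ≈ 32.509 / 2.0172 ≈ 16.116.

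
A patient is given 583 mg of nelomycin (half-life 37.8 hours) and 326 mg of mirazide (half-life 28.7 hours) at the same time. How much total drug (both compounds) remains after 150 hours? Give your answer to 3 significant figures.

nelomycin: 583 × (1/2)^(150/37.8) = 583 × (1/2)^3.9683 ≈ 37.248 mg.
mirazide: 326 × (1/2)^(150/28.7) = 326 × (1/2)^5.2265 ≈ 8.7074 mg.
Total = 37.248 + 8.7074 ≈ 45.956 mg.

46.0 mg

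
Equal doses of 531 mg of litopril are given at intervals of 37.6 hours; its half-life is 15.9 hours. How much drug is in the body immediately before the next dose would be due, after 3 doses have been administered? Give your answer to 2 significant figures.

130 mg

The 3 doses were given 112.8, 75.2, 37.6 hours ago.
Total = 531·(1/2)^(112.8/15.9) + 531·(1/2)^(75.2/15.9) + 531·(1/2)^(37.6/15.9)
      = 3.8858 + 20.015 + 103.09 ≈ 126.99 mg.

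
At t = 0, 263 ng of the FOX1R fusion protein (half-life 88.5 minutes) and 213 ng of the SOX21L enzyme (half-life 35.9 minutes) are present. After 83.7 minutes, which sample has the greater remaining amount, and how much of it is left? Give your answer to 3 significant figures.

FOX1R fusion protein: 263 × (1/2)^0.94576 ≈ 136.54 ng.
SOX21L enzyme: 213 × (1/2)^2.3315 ≈ 42.319 ng.
FOX1R fusion protein has more remaining, at ≈ 136.54 ng.

FOX1R fusion protein, 137 ng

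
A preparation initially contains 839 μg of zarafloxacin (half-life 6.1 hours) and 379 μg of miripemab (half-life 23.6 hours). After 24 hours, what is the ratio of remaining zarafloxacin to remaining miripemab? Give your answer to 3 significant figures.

0.293

zarafloxacin: 839 × (1/2)^(24/6.1) = 839 × (1/2)^3.9344 ≈ 54.876 μg.
miripemab: 379 × (1/2)^(24/23.6) = 379 × (1/2)^1.0169 ≈ 187.29 μg.
Ratio ≈ 54.876 / 187.29 ≈ 0.293.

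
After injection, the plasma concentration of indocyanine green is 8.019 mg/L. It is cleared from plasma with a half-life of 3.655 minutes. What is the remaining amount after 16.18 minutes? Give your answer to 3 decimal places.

0.373 mg/L

Number of half-lives: n = 16.18/3.655 ≈ 4.4268.
Remaining = 8.019 × (1/2)^4.4268 = 8.019 × 0.046494 ≈ 0.37284 mg/L.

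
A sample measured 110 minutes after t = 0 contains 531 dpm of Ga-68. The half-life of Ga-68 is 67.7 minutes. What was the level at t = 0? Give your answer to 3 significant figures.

Number of half-lives elapsed: n = 110/67.7 ≈ 1.6248.
A₀ = A × 2^n = 531 × 2^1.6248 = 531 × 3.084 ≈ 1637.6 dpm.

1640 dpm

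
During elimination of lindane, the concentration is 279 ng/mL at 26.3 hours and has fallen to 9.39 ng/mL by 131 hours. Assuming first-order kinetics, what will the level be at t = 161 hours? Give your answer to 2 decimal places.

3.55 ng/mL

Over Δt = 131 − 26.3 = 104.7 hours, the level fell by a factor of 279/9.39 ≈ 29.712.
n = log₂(29.712) ≈ 4.893 half-lives, so t½ = 104.7/4.893 ≈ 21.398 hours.
From t = 131 to t = 161: 9.39 × (1/2)^((161−131)/21.398) ≈ 3.5532 ng/mL.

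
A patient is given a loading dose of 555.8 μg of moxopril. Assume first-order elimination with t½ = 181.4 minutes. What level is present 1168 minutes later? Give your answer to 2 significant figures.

6.4 μg

Number of half-lives: n = 1168/181.4 ≈ 6.4388.
Remaining = 555.8 × (1/2)^6.4388 = 555.8 × 0.011527 ≈ 6.4068 μg.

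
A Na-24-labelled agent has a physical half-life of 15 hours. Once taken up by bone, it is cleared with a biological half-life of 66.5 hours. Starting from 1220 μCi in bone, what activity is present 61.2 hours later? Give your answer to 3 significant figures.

1/t_eff = 1/t_phys + 1/t_biol = 1/15 + 1/66.5 = 0.081704 per hour.
t_eff = 15 × 66.5 / (15 + 66.5) ≈ 12.239 hours.
Remaining = 1220 × (1/2)^(61.2/12.239) = 1220 × (1/2)^5.0003 ≈ 38.117 μCi.

38.1 μCi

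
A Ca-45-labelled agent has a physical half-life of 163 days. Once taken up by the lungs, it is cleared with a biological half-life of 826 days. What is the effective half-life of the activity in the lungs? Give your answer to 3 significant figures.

136 days

1/t_eff = 1/t_phys + 1/t_biol = 1/163 + 1/826 = 0.0073456 per day.
t_eff = 163 × 826 / (163 + 826) ≈ 136.14 days.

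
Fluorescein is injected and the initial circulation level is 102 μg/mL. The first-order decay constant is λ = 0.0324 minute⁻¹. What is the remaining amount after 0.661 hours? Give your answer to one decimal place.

28.2 μg/mL

t½ = ln 2 / λ = 0.69315 / 0.0324 ≈ 21.393 minutes.
Convert the elapsed time: 0.661 hours = 39.66 minutes.
Number of half-lives: n = 39.66/21.393 ≈ 1.8538.
Remaining = 102 × (1/2)^1.8538 = 102 × 0.27666 ≈ 28.219 μg/mL.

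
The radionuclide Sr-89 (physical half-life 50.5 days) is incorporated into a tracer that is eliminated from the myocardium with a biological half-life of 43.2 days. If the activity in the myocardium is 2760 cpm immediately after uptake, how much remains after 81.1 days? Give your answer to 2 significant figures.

1/t_eff = 1/t_phys + 1/t_biol = 1/50.5 + 1/43.2 = 0.04295 per day.
t_eff = 50.5 × 43.2 / (50.5 + 43.2) ≈ 23.283 days.
Remaining = 2760 × (1/2)^(81.1/23.283) = 2760 × (1/2)^3.4833 ≈ 246.8 cpm.

250 cpm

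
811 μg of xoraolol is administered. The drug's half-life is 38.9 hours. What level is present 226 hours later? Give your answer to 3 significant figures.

14.5 μg

Number of half-lives: n = 226/38.9 ≈ 5.8098.
Remaining = 811 × (1/2)^5.8098 = 811 × 0.017827 ≈ 14.458 μg.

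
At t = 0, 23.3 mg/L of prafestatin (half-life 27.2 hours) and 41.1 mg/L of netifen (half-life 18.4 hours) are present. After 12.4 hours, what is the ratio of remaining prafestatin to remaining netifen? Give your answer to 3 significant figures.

0.659

prafestatin: 23.3 × (1/2)^(12.4/27.2) = 23.3 × (1/2)^0.45588 ≈ 16.987 mg/L.
netifen: 41.1 × (1/2)^(12.4/18.4) = 41.1 × (1/2)^0.67391 ≈ 25.762 mg/L.
Ratio ≈ 16.987 / 25.762 ≈ 0.6594.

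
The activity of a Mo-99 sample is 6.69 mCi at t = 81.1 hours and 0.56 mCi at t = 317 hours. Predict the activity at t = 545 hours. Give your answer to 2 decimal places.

Over Δt = 317 − 81.1 = 235.9 hours, the level fell by a factor of 6.69/0.56 ≈ 11.946.
n = log₂(11.946) ≈ 3.5785 half-lives, so t½ = 235.9/3.5785 ≈ 65.921 hours.
From t = 317 to t = 545: 0.56 × (1/2)^((545−317)/65.921) ≈ 0.050936 mCi.

0.05 mCi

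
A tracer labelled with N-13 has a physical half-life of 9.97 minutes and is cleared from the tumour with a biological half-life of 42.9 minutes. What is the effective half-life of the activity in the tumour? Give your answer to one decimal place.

8.1 minutes

1/t_eff = 1/t_phys + 1/t_biol = 1/9.97 + 1/42.9 = 0.12361 per minute.
t_eff = 9.97 × 42.9 / (9.97 + 42.9) ≈ 8.0899 minutes.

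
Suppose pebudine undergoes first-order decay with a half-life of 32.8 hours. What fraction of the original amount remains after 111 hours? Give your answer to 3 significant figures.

n = 111/32.8 ≈ 3.3841 half-lives.
Fraction remaining = (1/2)^3.3841 ≈ 0.095779.

0.0958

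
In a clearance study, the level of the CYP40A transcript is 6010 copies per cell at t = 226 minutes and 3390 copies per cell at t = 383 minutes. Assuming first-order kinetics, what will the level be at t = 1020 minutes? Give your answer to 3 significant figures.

332 copies per cell

Over Δt = 383 − 226 = 157 minutes, the level fell by a factor of 6010/3390 ≈ 1.7729.
n = log₂(1.7729) ≈ 0.82608 half-lives, so t½ = 157/0.82608 ≈ 190.05 minutes.
From t = 383 to t = 1020: 3390 × (1/2)^((1020−383)/190.05) ≈ 332.08 copies per cell.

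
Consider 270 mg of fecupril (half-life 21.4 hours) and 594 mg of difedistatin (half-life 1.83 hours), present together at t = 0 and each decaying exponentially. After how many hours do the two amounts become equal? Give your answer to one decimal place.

2.3 hours

Set 270·(1/2)^(t/21.4) = 594·(1/2)^(t/1.83).
Taking log₂: log₂(270/594) = t·(1/21.4 − 1/1.83).
log₂(0.45455) = -1.1375; 1/21.4 − 1/1.83 = -0.49972.
t = -1.1375 / -0.49972 ≈ 2.2763 hours.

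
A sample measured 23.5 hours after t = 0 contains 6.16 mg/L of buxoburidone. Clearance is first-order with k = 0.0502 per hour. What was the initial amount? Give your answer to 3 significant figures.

20.0 mg/L

t½ = ln 2 / k = 0.69315 / 0.0502 ≈ 13.808 hours.
Number of half-lives elapsed: n = 23.5/13.808 ≈ 1.7019.
A₀ = A × 2^n = 6.16 × 2^1.7019 = 6.16 × 3.2534 ≈ 20.041 mg/L.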